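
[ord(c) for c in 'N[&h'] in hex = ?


String: 'N[&h'  (4 characters)
Per-character ASCII lookup:
  'N': uppercase starts at 65: 'N' = 65 + 13 = 78 → 0x4E
  '[': special character: '[' = 91 → 0x5B
  '&': special character: '&' = 38 → 0x26
  'h': lowercase starts at 97: 'h' = 97 + 7 = 104 → 0x68
= 0x4E 0x5B 0x26 0x68


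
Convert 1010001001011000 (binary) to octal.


Group into 3-bit groups: 001010001001011000
  001 = 1
  010 = 2
  001 = 1
  001 = 1
  011 = 3
  000 = 0
= 0o121130


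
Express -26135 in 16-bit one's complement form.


Original: 0110011000010111
Invert all bits:
  bit 0: 0 → 1
  bit 1: 1 → 0
  bit 2: 1 → 0
  bit 3: 0 → 1
  bit 4: 0 → 1
  bit 5: 1 → 0
  bit 6: 1 → 0
  bit 7: 0 → 1
  bit 8: 0 → 1
  bit 9: 0 → 1
  bit 10: 0 → 1
  bit 11: 1 → 0
  bit 12: 0 → 1
  bit 13: 1 → 0
  bit 14: 1 → 0
  bit 15: 1 → 0
= 1001100111101000


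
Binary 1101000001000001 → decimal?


Positional values:
Bit 0: 1 × 2^0 = 1
Bit 6: 1 × 2^6 = 64
Bit 12: 1 × 2^12 = 4096
Bit 14: 1 × 2^14 = 16384
Bit 15: 1 × 2^15 = 32768
Sum = 1 + 64 + 4096 + 16384 + 32768
= 53313


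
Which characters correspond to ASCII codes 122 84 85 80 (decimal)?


Codes (decimal): 122 84 85 80
Per-code ASCII lookup:
  122  (range 97-122: lowercase, 122 - 97 = 25) → 'z'
  84  (range 65-90: uppercase, 84 - 65 = 19) → 'T'
  85  (range 65-90: uppercase, 85 - 65 = 20) → 'U'
  80  (range 65-90: uppercase, 80 - 65 = 15) → 'P'
= 'zTUP'


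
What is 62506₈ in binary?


Each octal digit → 3 binary bits:
  6 = 110
  2 = 010
  5 = 101
  0 = 000
  6 = 110
Concatenate: 110 010 101 000 110
= 110010101000110


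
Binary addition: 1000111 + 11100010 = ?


Align and add column by column (LSB to MSB, carry propagating):
  001000111
+ 011100010
  ---------
  col 0: 1 + 0 + 0 (carry in) = 1 → bit 1, carry out 0
  col 1: 1 + 1 + 0 (carry in) = 2 → bit 0, carry out 1
  col 2: 1 + 0 + 1 (carry in) = 2 → bit 0, carry out 1
  col 3: 0 + 0 + 1 (carry in) = 1 → bit 1, carry out 0
  col 4: 0 + 0 + 0 (carry in) = 0 → bit 0, carry out 0
  col 5: 0 + 1 + 0 (carry in) = 1 → bit 1, carry out 0
  col 6: 1 + 1 + 0 (carry in) = 2 → bit 0, carry out 1
  col 7: 0 + 1 + 1 (carry in) = 2 → bit 0, carry out 1
  col 8: 0 + 0 + 1 (carry in) = 1 → bit 1, carry out 0
Reading bits MSB→LSB: 100101001
Strip leading zeros: 100101001
= 100101001


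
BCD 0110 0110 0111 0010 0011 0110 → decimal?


Each 4-bit group → digit:
  0110 → 6
  0110 → 6
  0111 → 7
  0010 → 2
  0011 → 3
  0110 → 6
= 667236


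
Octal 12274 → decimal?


Positional values:
Position 0: 4 × 8^0 = 4
Position 1: 7 × 8^1 = 56
Position 2: 2 × 8^2 = 128
Position 3: 2 × 8^3 = 1024
Position 4: 1 × 8^4 = 4096
Sum = 4 + 56 + 128 + 1024 + 4096
= 5308


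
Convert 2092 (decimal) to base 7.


Divide by 7 repeatedly:
2092 ÷ 7 = 298 remainder 6
298 ÷ 7 = 42 remainder 4
42 ÷ 7 = 6 remainder 0
6 ÷ 7 = 0 remainder 6
Reading remainders bottom-up:
= 6046


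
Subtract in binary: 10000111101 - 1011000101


Align and subtract column by column (LSB to MSB, borrowing when needed):
  10000111101
- 01011000101
  -----------
  col 0: (1 - 0 borrow-in) - 1 → 1 - 1 = 0, borrow out 0
  col 1: (0 - 0 borrow-in) - 0 → 0 - 0 = 0, borrow out 0
  col 2: (1 - 0 borrow-in) - 1 → 1 - 1 = 0, borrow out 0
  col 3: (1 - 0 borrow-in) - 0 → 1 - 0 = 1, borrow out 0
  col 4: (1 - 0 borrow-in) - 0 → 1 - 0 = 1, borrow out 0
  col 5: (1 - 0 borrow-in) - 0 → 1 - 0 = 1, borrow out 0
  col 6: (0 - 0 borrow-in) - 1 → borrow from next column: (0+2) - 1 = 1, borrow out 1
  col 7: (0 - 1 borrow-in) - 1 → borrow from next column: (-1+2) - 1 = 0, borrow out 1
  col 8: (0 - 1 borrow-in) - 0 → borrow from next column: (-1+2) - 0 = 1, borrow out 1
  col 9: (0 - 1 borrow-in) - 1 → borrow from next column: (-1+2) - 1 = 0, borrow out 1
  col 10: (1 - 1 borrow-in) - 0 → 0 - 0 = 0, borrow out 0
Reading bits MSB→LSB: 00101111000
Strip leading zeros: 101111000
= 101111000


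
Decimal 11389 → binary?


Divide by 2 repeatedly:
11389 ÷ 2 = 5694 remainder 1
5694 ÷ 2 = 2847 remainder 0
2847 ÷ 2 = 1423 remainder 1
1423 ÷ 2 = 711 remainder 1
711 ÷ 2 = 355 remainder 1
355 ÷ 2 = 177 remainder 1
177 ÷ 2 = 88 remainder 1
88 ÷ 2 = 44 remainder 0
44 ÷ 2 = 22 remainder 0
22 ÷ 2 = 11 remainder 0
11 ÷ 2 = 5 remainder 1
5 ÷ 2 = 2 remainder 1
2 ÷ 2 = 1 remainder 0
1 ÷ 2 = 0 remainder 1
Reading remainders bottom-up:
= 10110001111101


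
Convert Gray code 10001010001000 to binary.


Gray code: 10001010001000
MSB stays the same: 1
Each subsequent bit = prev_binary XOR current_gray:
  B[1] = 1 XOR 0 = 1
  B[2] = 1 XOR 0 = 1
  B[3] = 1 XOR 0 = 1
  B[4] = 1 XOR 1 = 0
  B[5] = 0 XOR 0 = 0
  B[6] = 0 XOR 1 = 1
  B[7] = 1 XOR 0 = 1
  B[8] = 1 XOR 0 = 1
  B[9] = 1 XOR 0 = 1
  B[10] = 1 XOR 1 = 0
  B[11] = 0 XOR 0 = 0
  B[12] = 0 XOR 0 = 0
  B[13] = 0 XOR 0 = 0
= 11110011110000 (15600 decimal)


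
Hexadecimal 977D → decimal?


Positional values:
Position 0: D × 16^0 = 13 × 1 = 13
Position 1: 7 × 16^1 = 7 × 16 = 112
Position 2: 7 × 16^2 = 7 × 256 = 1792
Position 3: 9 × 16^3 = 9 × 4096 = 36864
Sum = 13 + 112 + 1792 + 36864
= 38781


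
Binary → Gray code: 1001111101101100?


Binary: 1001111101101100
Gray code: G = B XOR (B >> 1)
B >> 1 = 0100111110110110
1001111101101100 XOR 0100111110110110:
  1 XOR 0 = 1
  0 XOR 1 = 1
  0 XOR 0 = 0
  1 XOR 0 = 1
  1 XOR 1 = 0
  1 XOR 1 = 0
  1 XOR 1 = 0
  1 XOR 1 = 0
  0 XOR 1 = 1
  1 XOR 0 = 1
  1 XOR 1 = 0
  0 XOR 1 = 1
  1 XOR 0 = 1
  1 XOR 1 = 0
  0 XOR 1 = 1
  0 XOR 0 = 0
= 1101000011011010


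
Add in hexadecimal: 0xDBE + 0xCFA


Align and add column by column (LSB to MSB, each column mod 16 with carry):
  0DBE
+ 0CFA
  ----
  col 0: E(14) + A(10) + 0 (carry in) = 24 → 8(8), carry out 1
  col 1: B(11) + F(15) + 1 (carry in) = 27 → B(11), carry out 1
  col 2: D(13) + C(12) + 1 (carry in) = 26 → A(10), carry out 1
  col 3: 0(0) + 0(0) + 1 (carry in) = 1 → 1(1), carry out 0
Reading digits MSB→LSB: 1AB8
Strip leading zeros: 1AB8
= 0x1AB8


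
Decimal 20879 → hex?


Divide by 16 repeatedly:
20879 ÷ 16 = 1304 remainder 15 (F)
1304 ÷ 16 = 81 remainder 8 (8)
81 ÷ 16 = 5 remainder 1 (1)
5 ÷ 16 = 0 remainder 5 (5)
Reading remainders bottom-up:
= 0x518F


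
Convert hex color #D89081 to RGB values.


Hex: #D89081
R = D8₁₆ = 216
G = 90₁₆ = 144
B = 81₁₆ = 129
= RGB(216, 144, 129)


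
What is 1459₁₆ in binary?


Each hex digit → 4 binary bits:
  1 = 0001
  4 = 0100
  5 = 0101
  9 = 1001
Concatenate: 0001 0100 0101 1001
= 0001010001011001


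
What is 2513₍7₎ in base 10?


Positional values (base 7):
  3 × 7^0 = 3 × 1 = 3
  1 × 7^1 = 1 × 7 = 7
  5 × 7^2 = 5 × 49 = 245
  2 × 7^3 = 2 × 343 = 686
Sum = 3 + 7 + 245 + 686
= 941


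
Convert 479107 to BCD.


Each digit → 4-bit binary:
  4 → 0100
  7 → 0111
  9 → 1001
  1 → 0001
  0 → 0000
  7 → 0111
= 0100 0111 1001 0001 0000 0111


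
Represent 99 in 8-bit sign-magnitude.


Sign bit: 0 (positive)
Magnitude: 99 = 1100011
= 01100011


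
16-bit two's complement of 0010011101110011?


Original: 0010011101110011
Step 1 - Invert all bits: 1101100010001100
Step 2 - Add 1: 1101100010001100 + 1
= 1101100010001101 (represents -10099)


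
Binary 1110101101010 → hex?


Group into 4-bit nibbles: 0001110101101010
  0001 = 1
  1101 = D
  0110 = 6
  1010 = A
= 0x1D6A


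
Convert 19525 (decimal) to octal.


Divide by 8 repeatedly:
19525 ÷ 8 = 2440 remainder 5
2440 ÷ 8 = 305 remainder 0
305 ÷ 8 = 38 remainder 1
38 ÷ 8 = 4 remainder 6
4 ÷ 8 = 0 remainder 4
Reading remainders bottom-up:
= 0o46105


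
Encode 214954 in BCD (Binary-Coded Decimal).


Each digit → 4-bit binary:
  2 → 0010
  1 → 0001
  4 → 0100
  9 → 1001
  5 → 0101
  4 → 0100
= 0010 0001 0100 1001 0101 0100


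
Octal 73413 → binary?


Each octal digit → 3 binary bits:
  7 = 111
  3 = 011
  4 = 100
  1 = 001
  3 = 011
Concatenate: 111 011 100 001 011
= 111011100001011


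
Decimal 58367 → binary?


Divide by 2 repeatedly:
58367 ÷ 2 = 29183 remainder 1
29183 ÷ 2 = 14591 remainder 1
14591 ÷ 2 = 7295 remainder 1
7295 ÷ 2 = 3647 remainder 1
3647 ÷ 2 = 1823 remainder 1
1823 ÷ 2 = 911 remainder 1
911 ÷ 2 = 455 remainder 1
455 ÷ 2 = 227 remainder 1
227 ÷ 2 = 113 remainder 1
113 ÷ 2 = 56 remainder 1
56 ÷ 2 = 28 remainder 0
28 ÷ 2 = 14 remainder 0
14 ÷ 2 = 7 remainder 0
7 ÷ 2 = 3 remainder 1
3 ÷ 2 = 1 remainder 1
1 ÷ 2 = 0 remainder 1
Reading remainders bottom-up:
= 1110001111111111


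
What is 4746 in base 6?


Divide by 6 repeatedly:
4746 ÷ 6 = 791 remainder 0
791 ÷ 6 = 131 remainder 5
131 ÷ 6 = 21 remainder 5
21 ÷ 6 = 3 remainder 3
3 ÷ 6 = 0 remainder 3
Reading remainders bottom-up:
= 33550


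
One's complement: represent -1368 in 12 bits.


Original: 010101011000
Invert all bits:
  bit 0: 0 → 1
  bit 1: 1 → 0
  bit 2: 0 → 1
  bit 3: 1 → 0
  bit 4: 0 → 1
  bit 5: 1 → 0
  bit 6: 0 → 1
  bit 7: 1 → 0
  bit 8: 1 → 0
  bit 9: 0 → 1
  bit 10: 0 → 1
  bit 11: 0 → 1
= 101010100111


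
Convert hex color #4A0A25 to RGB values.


Hex: #4A0A25
R = 4A₁₆ = 74
G = 0A₁₆ = 10
B = 25₁₆ = 37
= RGB(74, 10, 37)


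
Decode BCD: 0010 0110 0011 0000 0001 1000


Each 4-bit group → digit:
  0010 → 2
  0110 → 6
  0011 → 3
  0000 → 0
  0001 → 1
  1000 → 8
= 263018


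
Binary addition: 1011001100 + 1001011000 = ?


Align and add column by column (LSB to MSB, carry propagating):
  01011001100
+ 01001011000
  -----------
  col 0: 0 + 0 + 0 (carry in) = 0 → bit 0, carry out 0
  col 1: 0 + 0 + 0 (carry in) = 0 → bit 0, carry out 0
  col 2: 1 + 0 + 0 (carry in) = 1 → bit 1, carry out 0
  col 3: 1 + 1 + 0 (carry in) = 2 → bit 0, carry out 1
  col 4: 0 + 1 + 1 (carry in) = 2 → bit 0, carry out 1
  col 5: 0 + 0 + 1 (carry in) = 1 → bit 1, carry out 0
  col 6: 1 + 1 + 0 (carry in) = 2 → bit 0, carry out 1
  col 7: 1 + 0 + 1 (carry in) = 2 → bit 0, carry out 1
  col 8: 0 + 0 + 1 (carry in) = 1 → bit 1, carry out 0
  col 9: 1 + 1 + 0 (carry in) = 2 → bit 0, carry out 1
  col 10: 0 + 0 + 1 (carry in) = 1 → bit 1, carry out 0
Reading bits MSB→LSB: 10100100100
Strip leading zeros: 10100100100
= 10100100100


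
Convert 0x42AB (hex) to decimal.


Positional values:
Position 0: B × 16^0 = 11 × 1 = 11
Position 1: A × 16^1 = 10 × 16 = 160
Position 2: 2 × 16^2 = 2 × 256 = 512
Position 3: 4 × 16^3 = 4 × 4096 = 16384
Sum = 11 + 160 + 512 + 16384
= 17067


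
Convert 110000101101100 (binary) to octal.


Group into 3-bit groups: 110000101101100
  110 = 6
  000 = 0
  101 = 5
  101 = 5
  100 = 4
= 0o60554


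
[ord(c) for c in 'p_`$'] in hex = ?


String: 'p_`$'  (4 characters)
Per-character ASCII lookup:
  'p': lowercase starts at 97: 'p' = 97 + 15 = 112 → 0x70
  '_': special character: '_' = 95 → 0x5F
  '`': special character: '`' = 96 → 0x60
  '$': special character: '$' = 36 → 0x24
= 0x70 0x5F 0x60 0x24


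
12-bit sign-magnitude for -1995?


Sign bit: 1 (negative)
Magnitude: 1995 = 11111001011
= 111111001011


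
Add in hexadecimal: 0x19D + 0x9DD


Align and add column by column (LSB to MSB, each column mod 16 with carry):
  019D
+ 09DD
  ----
  col 0: D(13) + D(13) + 0 (carry in) = 26 → A(10), carry out 1
  col 1: 9(9) + D(13) + 1 (carry in) = 23 → 7(7), carry out 1
  col 2: 1(1) + 9(9) + 1 (carry in) = 11 → B(11), carry out 0
  col 3: 0(0) + 0(0) + 0 (carry in) = 0 → 0(0), carry out 0
Reading digits MSB→LSB: 0B7A
Strip leading zeros: B7A
= 0xB7A


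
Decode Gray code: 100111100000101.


Gray code: 100111100000101
MSB stays the same: 1
Each subsequent bit = prev_binary XOR current_gray:
  B[1] = 1 XOR 0 = 1
  B[2] = 1 XOR 0 = 1
  B[3] = 1 XOR 1 = 0
  B[4] = 0 XOR 1 = 1
  B[5] = 1 XOR 1 = 0
  B[6] = 0 XOR 1 = 1
  B[7] = 1 XOR 0 = 1
  B[8] = 1 XOR 0 = 1
  B[9] = 1 XOR 0 = 1
  B[10] = 1 XOR 0 = 1
  B[11] = 1 XOR 0 = 1
  B[12] = 1 XOR 1 = 0
  B[13] = 0 XOR 0 = 0
  B[14] = 0 XOR 1 = 1
= 111010111111001 (30201 decimal)


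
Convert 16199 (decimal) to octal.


Divide by 8 repeatedly:
16199 ÷ 8 = 2024 remainder 7
2024 ÷ 8 = 253 remainder 0
253 ÷ 8 = 31 remainder 5
31 ÷ 8 = 3 remainder 7
3 ÷ 8 = 0 remainder 3
Reading remainders bottom-up:
= 0o37507


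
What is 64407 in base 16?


Divide by 16 repeatedly:
64407 ÷ 16 = 4025 remainder 7 (7)
4025 ÷ 16 = 251 remainder 9 (9)
251 ÷ 16 = 15 remainder 11 (B)
15 ÷ 16 = 0 remainder 15 (F)
Reading remainders bottom-up:
= 0xFB97


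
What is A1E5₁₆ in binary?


Each hex digit → 4 binary bits:
  A = 1010
  1 = 0001
  E = 1110
  5 = 0101
Concatenate: 1010 0001 1110 0101
= 1010000111100101


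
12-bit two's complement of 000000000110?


Original: 000000000110
Step 1 - Invert all bits: 111111111001
Step 2 - Add 1: 111111111001 + 1
= 111111111010 (represents -6)


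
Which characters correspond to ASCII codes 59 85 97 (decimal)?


Codes (decimal): 59 85 97
Per-code ASCII lookup:
  59  (special character) → ';'
  85  (range 65-90: uppercase, 85 - 65 = 20) → 'U'
  97  (range 97-122: lowercase, 97 - 97 = 0) → 'a'
= ';Ua'


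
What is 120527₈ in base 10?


Positional values:
Position 0: 7 × 8^0 = 7
Position 1: 2 × 8^1 = 16
Position 2: 5 × 8^2 = 320
Position 3: 0 × 8^3 = 0
Position 4: 2 × 8^4 = 8192
Position 5: 1 × 8^5 = 32768
Sum = 7 + 16 + 320 + 0 + 8192 + 32768
= 41303


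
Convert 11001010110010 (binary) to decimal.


Positional values:
Bit 1: 1 × 2^1 = 2
Bit 4: 1 × 2^4 = 16
Bit 5: 1 × 2^5 = 32
Bit 7: 1 × 2^7 = 128
Bit 9: 1 × 2^9 = 512
Bit 12: 1 × 2^12 = 4096
Bit 13: 1 × 2^13 = 8192
Sum = 2 + 16 + 32 + 128 + 512 + 4096 + 8192
= 12978


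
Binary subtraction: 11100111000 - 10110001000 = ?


Align and subtract column by column (LSB to MSB, borrowing when needed):
  11100111000
- 10110001000
  -----------
  col 0: (0 - 0 borrow-in) - 0 → 0 - 0 = 0, borrow out 0
  col 1: (0 - 0 borrow-in) - 0 → 0 - 0 = 0, borrow out 0
  col 2: (0 - 0 borrow-in) - 0 → 0 - 0 = 0, borrow out 0
  col 3: (1 - 0 borrow-in) - 1 → 1 - 1 = 0, borrow out 0
  col 4: (1 - 0 borrow-in) - 0 → 1 - 0 = 1, borrow out 0
  col 5: (1 - 0 borrow-in) - 0 → 1 - 0 = 1, borrow out 0
  col 6: (0 - 0 borrow-in) - 0 → 0 - 0 = 0, borrow out 0
  col 7: (0 - 0 borrow-in) - 1 → borrow from next column: (0+2) - 1 = 1, borrow out 1
  col 8: (1 - 1 borrow-in) - 1 → borrow from next column: (0+2) - 1 = 1, borrow out 1
  col 9: (1 - 1 borrow-in) - 0 → 0 - 0 = 0, borrow out 0
  col 10: (1 - 0 borrow-in) - 1 → 1 - 1 = 0, borrow out 0
Reading bits MSB→LSB: 00110110000
Strip leading zeros: 110110000
= 110110000


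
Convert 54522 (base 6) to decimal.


Positional values (base 6):
  2 × 6^0 = 2 × 1 = 2
  2 × 6^1 = 2 × 6 = 12
  5 × 6^2 = 5 × 36 = 180
  4 × 6^3 = 4 × 216 = 864
  5 × 6^4 = 5 × 1296 = 6480
Sum = 2 + 12 + 180 + 864 + 6480
= 7538


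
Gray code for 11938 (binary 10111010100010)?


Binary: 10111010100010
Gray code: G = B XOR (B >> 1)
B >> 1 = 01011101010001
10111010100010 XOR 01011101010001:
  1 XOR 0 = 1
  0 XOR 1 = 1
  1 XOR 0 = 1
  1 XOR 1 = 0
  1 XOR 1 = 0
  0 XOR 1 = 1
  1 XOR 0 = 1
  0 XOR 1 = 1
  1 XOR 0 = 1
  0 XOR 1 = 1
  0 XOR 0 = 0
  0 XOR 0 = 0
  1 XOR 0 = 1
  0 XOR 1 = 1
= 11100111110011


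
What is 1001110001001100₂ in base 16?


Group into 4-bit nibbles: 1001110001001100
  1001 = 9
  1100 = C
  0100 = 4
  1100 = C
= 0x9C4C


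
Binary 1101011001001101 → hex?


Group into 4-bit nibbles: 1101011001001101
  1101 = D
  0110 = 6
  0100 = 4
  1101 = D
= 0xD64D


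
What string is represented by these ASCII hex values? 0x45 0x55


Codes (hex): 0x45 0x55
Per-code ASCII lookup:
  0x45 = 69  (range 65-90: uppercase, 69 - 65 = 4) → 'E'
  0x55 = 85  (range 65-90: uppercase, 85 - 65 = 20) → 'U'
= 'EU'


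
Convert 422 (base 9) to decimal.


Positional values (base 9):
  2 × 9^0 = 2 × 1 = 2
  2 × 9^1 = 2 × 9 = 18
  4 × 9^2 = 4 × 81 = 324
Sum = 2 + 18 + 324
= 344


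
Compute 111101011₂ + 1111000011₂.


Align and add column by column (LSB to MSB, carry propagating):
  00111101011
+ 01111000011
  -----------
  col 0: 1 + 1 + 0 (carry in) = 2 → bit 0, carry out 1
  col 1: 1 + 1 + 1 (carry in) = 3 → bit 1, carry out 1
  col 2: 0 + 0 + 1 (carry in) = 1 → bit 1, carry out 0
  col 3: 1 + 0 + 0 (carry in) = 1 → bit 1, carry out 0
  col 4: 0 + 0 + 0 (carry in) = 0 → bit 0, carry out 0
  col 5: 1 + 0 + 0 (carry in) = 1 → bit 1, carry out 0
  col 6: 1 + 1 + 0 (carry in) = 2 → bit 0, carry out 1
  col 7: 1 + 1 + 1 (carry in) = 3 → bit 1, carry out 1
  col 8: 1 + 1 + 1 (carry in) = 3 → bit 1, carry out 1
  col 9: 0 + 1 + 1 (carry in) = 2 → bit 0, carry out 1
  col 10: 0 + 0 + 1 (carry in) = 1 → bit 1, carry out 0
Reading bits MSB→LSB: 10110101110
Strip leading zeros: 10110101110
= 10110101110


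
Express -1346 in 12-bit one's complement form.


Original: 010101000010
Invert all bits:
  bit 0: 0 → 1
  bit 1: 1 → 0
  bit 2: 0 → 1
  bit 3: 1 → 0
  bit 4: 0 → 1
  bit 5: 1 → 0
  bit 6: 0 → 1
  bit 7: 0 → 1
  bit 8: 0 → 1
  bit 9: 0 → 1
  bit 10: 1 → 0
  bit 11: 0 → 1
= 101010111101


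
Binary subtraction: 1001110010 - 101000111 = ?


Align and subtract column by column (LSB to MSB, borrowing when needed):
  1001110010
- 0101000111
  ----------
  col 0: (0 - 0 borrow-in) - 1 → borrow from next column: (0+2) - 1 = 1, borrow out 1
  col 1: (1 - 1 borrow-in) - 1 → borrow from next column: (0+2) - 1 = 1, borrow out 1
  col 2: (0 - 1 borrow-in) - 1 → borrow from next column: (-1+2) - 1 = 0, borrow out 1
  col 3: (0 - 1 borrow-in) - 0 → borrow from next column: (-1+2) - 0 = 1, borrow out 1
  col 4: (1 - 1 borrow-in) - 0 → 0 - 0 = 0, borrow out 0
  col 5: (1 - 0 borrow-in) - 0 → 1 - 0 = 1, borrow out 0
  col 6: (1 - 0 borrow-in) - 1 → 1 - 1 = 0, borrow out 0
  col 7: (0 - 0 borrow-in) - 0 → 0 - 0 = 0, borrow out 0
  col 8: (0 - 0 borrow-in) - 1 → borrow from next column: (0+2) - 1 = 1, borrow out 1
  col 9: (1 - 1 borrow-in) - 0 → 0 - 0 = 0, borrow out 0
Reading bits MSB→LSB: 0100101011
Strip leading zeros: 100101011
= 100101011


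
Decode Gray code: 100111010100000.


Gray code: 100111010100000
MSB stays the same: 1
Each subsequent bit = prev_binary XOR current_gray:
  B[1] = 1 XOR 0 = 1
  B[2] = 1 XOR 0 = 1
  B[3] = 1 XOR 1 = 0
  B[4] = 0 XOR 1 = 1
  B[5] = 1 XOR 1 = 0
  B[6] = 0 XOR 0 = 0
  B[7] = 0 XOR 1 = 1
  B[8] = 1 XOR 0 = 1
  B[9] = 1 XOR 1 = 0
  B[10] = 0 XOR 0 = 0
  B[11] = 0 XOR 0 = 0
  B[12] = 0 XOR 0 = 0
  B[13] = 0 XOR 0 = 0
  B[14] = 0 XOR 0 = 0
= 111010011000000 (29888 decimal)


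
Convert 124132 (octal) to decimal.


Positional values:
Position 0: 2 × 8^0 = 2
Position 1: 3 × 8^1 = 24
Position 2: 1 × 8^2 = 64
Position 3: 4 × 8^3 = 2048
Position 4: 2 × 8^4 = 8192
Position 5: 1 × 8^5 = 32768
Sum = 2 + 24 + 64 + 2048 + 8192 + 32768
= 43098


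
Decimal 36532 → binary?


Divide by 2 repeatedly:
36532 ÷ 2 = 18266 remainder 0
18266 ÷ 2 = 9133 remainder 0
9133 ÷ 2 = 4566 remainder 1
4566 ÷ 2 = 2283 remainder 0
2283 ÷ 2 = 1141 remainder 1
1141 ÷ 2 = 570 remainder 1
570 ÷ 2 = 285 remainder 0
285 ÷ 2 = 142 remainder 1
142 ÷ 2 = 71 remainder 0
71 ÷ 2 = 35 remainder 1
35 ÷ 2 = 17 remainder 1
17 ÷ 2 = 8 remainder 1
8 ÷ 2 = 4 remainder 0
4 ÷ 2 = 2 remainder 0
2 ÷ 2 = 1 remainder 0
1 ÷ 2 = 0 remainder 1
Reading remainders bottom-up:
= 1000111010110100


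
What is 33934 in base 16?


Divide by 16 repeatedly:
33934 ÷ 16 = 2120 remainder 14 (E)
2120 ÷ 16 = 132 remainder 8 (8)
132 ÷ 16 = 8 remainder 4 (4)
8 ÷ 16 = 0 remainder 8 (8)
Reading remainders bottom-up:
= 0x848E


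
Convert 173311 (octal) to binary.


Each octal digit → 3 binary bits:
  1 = 001
  7 = 111
  3 = 011
  3 = 011
  1 = 001
  1 = 001
Concatenate: 001 111 011 011 001 001
= 001111011011001001


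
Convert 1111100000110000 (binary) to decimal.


Positional values:
Bit 4: 1 × 2^4 = 16
Bit 5: 1 × 2^5 = 32
Bit 11: 1 × 2^11 = 2048
Bit 12: 1 × 2^12 = 4096
Bit 13: 1 × 2^13 = 8192
Bit 14: 1 × 2^14 = 16384
Bit 15: 1 × 2^15 = 32768
Sum = 16 + 32 + 2048 + 4096 + 8192 + 16384 + 32768
= 63536


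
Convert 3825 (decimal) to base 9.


Divide by 9 repeatedly:
3825 ÷ 9 = 425 remainder 0
425 ÷ 9 = 47 remainder 2
47 ÷ 9 = 5 remainder 2
5 ÷ 9 = 0 remainder 5
Reading remainders bottom-up:
= 5220


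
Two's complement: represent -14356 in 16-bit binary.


Original: 0011100000010100
Step 1 - Invert all bits: 1100011111101011
Step 2 - Add 1: 1100011111101011 + 1
= 1100011111101100 (represents -14356)


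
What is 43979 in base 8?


Divide by 8 repeatedly:
43979 ÷ 8 = 5497 remainder 3
5497 ÷ 8 = 687 remainder 1
687 ÷ 8 = 85 remainder 7
85 ÷ 8 = 10 remainder 5
10 ÷ 8 = 1 remainder 2
1 ÷ 8 = 0 remainder 1
Reading remainders bottom-up:
= 0o125713


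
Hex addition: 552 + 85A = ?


Align and add column by column (LSB to MSB, each column mod 16 with carry):
  0552
+ 085A
  ----
  col 0: 2(2) + A(10) + 0 (carry in) = 12 → C(12), carry out 0
  col 1: 5(5) + 5(5) + 0 (carry in) = 10 → A(10), carry out 0
  col 2: 5(5) + 8(8) + 0 (carry in) = 13 → D(13), carry out 0
  col 3: 0(0) + 0(0) + 0 (carry in) = 0 → 0(0), carry out 0
Reading digits MSB→LSB: 0DAC
Strip leading zeros: DAC
= 0xDAC


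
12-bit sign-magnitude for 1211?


Sign bit: 0 (positive)
Magnitude: 1211 = 10010111011
= 010010111011


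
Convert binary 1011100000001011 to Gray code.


Binary: 1011100000001011
Gray code: G = B XOR (B >> 1)
B >> 1 = 0101110000000101
1011100000001011 XOR 0101110000000101:
  1 XOR 0 = 1
  0 XOR 1 = 1
  1 XOR 0 = 1
  1 XOR 1 = 0
  1 XOR 1 = 0
  0 XOR 1 = 1
  0 XOR 0 = 0
  0 XOR 0 = 0
  0 XOR 0 = 0
  0 XOR 0 = 0
  0 XOR 0 = 0
  0 XOR 0 = 0
  1 XOR 0 = 1
  0 XOR 1 = 1
  1 XOR 0 = 1
  1 XOR 1 = 0
= 1110010000001110


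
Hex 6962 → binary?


Each hex digit → 4 binary bits:
  6 = 0110
  9 = 1001
  6 = 0110
  2 = 0010
Concatenate: 0110 1001 0110 0010
= 0110100101100010


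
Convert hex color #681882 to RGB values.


Hex: #681882
R = 68₁₆ = 104
G = 18₁₆ = 24
B = 82₁₆ = 130
= RGB(104, 24, 130)


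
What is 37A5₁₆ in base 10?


Positional values:
Position 0: 5 × 16^0 = 5 × 1 = 5
Position 1: A × 16^1 = 10 × 16 = 160
Position 2: 7 × 16^2 = 7 × 256 = 1792
Position 3: 3 × 16^3 = 3 × 4096 = 12288
Sum = 5 + 160 + 1792 + 12288
= 14245


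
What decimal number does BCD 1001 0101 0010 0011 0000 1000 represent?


Each 4-bit group → digit:
  1001 → 9
  0101 → 5
  0010 → 2
  0011 → 3
  0000 → 0
  1000 → 8
= 952308


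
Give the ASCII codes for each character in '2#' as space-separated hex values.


String: '2#'  (2 characters)
Per-character ASCII lookup:
  '2': digits start at 48: '2' = 48 + 2 = 50 → 0x32
  '#': special character: '#' = 35 → 0x23
= 0x32 0x23


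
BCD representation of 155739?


Each digit → 4-bit binary:
  1 → 0001
  5 → 0101
  5 → 0101
  7 → 0111
  3 → 0011
  9 → 1001
= 0001 0101 0101 0111 0011 1001


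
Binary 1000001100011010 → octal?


Group into 3-bit groups: 001000001100011010
  001 = 1
  000 = 0
  001 = 1
  100 = 4
  011 = 3
  010 = 2
= 0o101432


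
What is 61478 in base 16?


Divide by 16 repeatedly:
61478 ÷ 16 = 3842 remainder 6 (6)
3842 ÷ 16 = 240 remainder 2 (2)
240 ÷ 16 = 15 remainder 0 (0)
15 ÷ 16 = 0 remainder 15 (F)
Reading remainders bottom-up:
= 0xF026


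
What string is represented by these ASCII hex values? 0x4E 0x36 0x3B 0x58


Codes (hex): 0x4E 0x36 0x3B 0x58
Per-code ASCII lookup:
  0x4E = 78  (range 65-90: uppercase, 78 - 65 = 13) → 'N'
  0x36 = 54  (range 48-57: digits, 54 - 48 = 6) → '6'
  0x3B = 59  (special character) → ';'
  0x58 = 88  (range 65-90: uppercase, 88 - 65 = 23) → 'X'
= 'N6;X'


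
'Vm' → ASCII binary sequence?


String: 'Vm'  (2 characters)
Per-character ASCII lookup:
  'V': uppercase starts at 65: 'V' = 65 + 21 = 86 → 1010110
  'm': lowercase starts at 97: 'm' = 97 + 12 = 109 → 1101101
= 1010110 1101101


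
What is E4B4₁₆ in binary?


Each hex digit → 4 binary bits:
  E = 1110
  4 = 0100
  B = 1011
  4 = 0100
Concatenate: 1110 0100 1011 0100
= 1110010010110100


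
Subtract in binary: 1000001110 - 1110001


Align and subtract column by column (LSB to MSB, borrowing when needed):
  1000001110
- 0001110001
  ----------
  col 0: (0 - 0 borrow-in) - 1 → borrow from next column: (0+2) - 1 = 1, borrow out 1
  col 1: (1 - 1 borrow-in) - 0 → 0 - 0 = 0, borrow out 0
  col 2: (1 - 0 borrow-in) - 0 → 1 - 0 = 1, borrow out 0
  col 3: (1 - 0 borrow-in) - 0 → 1 - 0 = 1, borrow out 0
  col 4: (0 - 0 borrow-in) - 1 → borrow from next column: (0+2) - 1 = 1, borrow out 1
  col 5: (0 - 1 borrow-in) - 1 → borrow from next column: (-1+2) - 1 = 0, borrow out 1
  col 6: (0 - 1 borrow-in) - 1 → borrow from next column: (-1+2) - 1 = 0, borrow out 1
  col 7: (0 - 1 borrow-in) - 0 → borrow from next column: (-1+2) - 0 = 1, borrow out 1
  col 8: (0 - 1 borrow-in) - 0 → borrow from next column: (-1+2) - 0 = 1, borrow out 1
  col 9: (1 - 1 borrow-in) - 0 → 0 - 0 = 0, borrow out 0
Reading bits MSB→LSB: 0110011101
Strip leading zeros: 110011101
= 110011101


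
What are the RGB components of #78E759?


Hex: #78E759
R = 78₁₆ = 120
G = E7₁₆ = 231
B = 59₁₆ = 89
= RGB(120, 231, 89)


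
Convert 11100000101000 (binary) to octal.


Group into 3-bit groups: 011100000101000
  011 = 3
  100 = 4
  000 = 0
  101 = 5
  000 = 0
= 0o34050


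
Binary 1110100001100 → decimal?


Positional values:
Bit 2: 1 × 2^2 = 4
Bit 3: 1 × 2^3 = 8
Bit 8: 1 × 2^8 = 256
Bit 10: 1 × 2^10 = 1024
Bit 11: 1 × 2^11 = 2048
Bit 12: 1 × 2^12 = 4096
Sum = 4 + 8 + 256 + 1024 + 2048 + 4096
= 7436


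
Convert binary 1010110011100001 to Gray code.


Binary: 1010110011100001
Gray code: G = B XOR (B >> 1)
B >> 1 = 0101011001110000
1010110011100001 XOR 0101011001110000:
  1 XOR 0 = 1
  0 XOR 1 = 1
  1 XOR 0 = 1
  0 XOR 1 = 1
  1 XOR 0 = 1
  1 XOR 1 = 0
  0 XOR 1 = 1
  0 XOR 0 = 0
  1 XOR 0 = 1
  1 XOR 1 = 0
  1 XOR 1 = 0
  0 XOR 1 = 1
  0 XOR 0 = 0
  0 XOR 0 = 0
  0 XOR 0 = 0
  1 XOR 0 = 1
= 1111101010010001


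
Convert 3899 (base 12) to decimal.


Positional values (base 12):
  9 × 12^0 = 9 × 1 = 9
  9 × 12^1 = 9 × 12 = 108
  8 × 12^2 = 8 × 144 = 1152
  3 × 12^3 = 3 × 1728 = 5184
Sum = 9 + 108 + 1152 + 5184
= 6453


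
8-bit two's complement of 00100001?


Original: 00100001
Step 1 - Invert all bits: 11011110
Step 2 - Add 1: 11011110 + 1
= 11011111 (represents -33)


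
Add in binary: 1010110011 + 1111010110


Align and add column by column (LSB to MSB, carry propagating):
  01010110011
+ 01111010110
  -----------
  col 0: 1 + 0 + 0 (carry in) = 1 → bit 1, carry out 0
  col 1: 1 + 1 + 0 (carry in) = 2 → bit 0, carry out 1
  col 2: 0 + 1 + 1 (carry in) = 2 → bit 0, carry out 1
  col 3: 0 + 0 + 1 (carry in) = 1 → bit 1, carry out 0
  col 4: 1 + 1 + 0 (carry in) = 2 → bit 0, carry out 1
  col 5: 1 + 0 + 1 (carry in) = 2 → bit 0, carry out 1
  col 6: 0 + 1 + 1 (carry in) = 2 → bit 0, carry out 1
  col 7: 1 + 1 + 1 (carry in) = 3 → bit 1, carry out 1
  col 8: 0 + 1 + 1 (carry in) = 2 → bit 0, carry out 1
  col 9: 1 + 1 + 1 (carry in) = 3 → bit 1, carry out 1
  col 10: 0 + 0 + 1 (carry in) = 1 → bit 1, carry out 0
Reading bits MSB→LSB: 11010001001
Strip leading zeros: 11010001001
= 11010001001


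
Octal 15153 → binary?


Each octal digit → 3 binary bits:
  1 = 001
  5 = 101
  1 = 001
  5 = 101
  3 = 011
Concatenate: 001 101 001 101 011
= 001101001101011


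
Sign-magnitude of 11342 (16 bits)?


Sign bit: 0 (positive)
Magnitude: 11342 = 010110001001110
= 0010110001001110


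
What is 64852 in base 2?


Divide by 2 repeatedly:
64852 ÷ 2 = 32426 remainder 0
32426 ÷ 2 = 16213 remainder 0
16213 ÷ 2 = 8106 remainder 1
8106 ÷ 2 = 4053 remainder 0
4053 ÷ 2 = 2026 remainder 1
2026 ÷ 2 = 1013 remainder 0
1013 ÷ 2 = 506 remainder 1
506 ÷ 2 = 253 remainder 0
253 ÷ 2 = 126 remainder 1
126 ÷ 2 = 63 remainder 0
63 ÷ 2 = 31 remainder 1
31 ÷ 2 = 15 remainder 1
15 ÷ 2 = 7 remainder 1
7 ÷ 2 = 3 remainder 1
3 ÷ 2 = 1 remainder 1
1 ÷ 2 = 0 remainder 1
Reading remainders bottom-up:
= 1111110101010100


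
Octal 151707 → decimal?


Positional values:
Position 0: 7 × 8^0 = 7
Position 1: 0 × 8^1 = 0
Position 2: 7 × 8^2 = 448
Position 3: 1 × 8^3 = 512
Position 4: 5 × 8^4 = 20480
Position 5: 1 × 8^5 = 32768
Sum = 7 + 0 + 448 + 512 + 20480 + 32768
= 54215


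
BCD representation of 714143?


Each digit → 4-bit binary:
  7 → 0111
  1 → 0001
  4 → 0100
  1 → 0001
  4 → 0100
  3 → 0011
= 0111 0001 0100 0001 0100 0011


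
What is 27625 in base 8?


Divide by 8 repeatedly:
27625 ÷ 8 = 3453 remainder 1
3453 ÷ 8 = 431 remainder 5
431 ÷ 8 = 53 remainder 7
53 ÷ 8 = 6 remainder 5
6 ÷ 8 = 0 remainder 6
Reading remainders bottom-up:
= 0o65751


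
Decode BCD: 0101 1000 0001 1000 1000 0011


Each 4-bit group → digit:
  0101 → 5
  1000 → 8
  0001 → 1
  1000 → 8
  1000 → 8
  0011 → 3
= 581883


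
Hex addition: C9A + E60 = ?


Align and add column by column (LSB to MSB, each column mod 16 with carry):
  0C9A
+ 0E60
  ----
  col 0: A(10) + 0(0) + 0 (carry in) = 10 → A(10), carry out 0
  col 1: 9(9) + 6(6) + 0 (carry in) = 15 → F(15), carry out 0
  col 2: C(12) + E(14) + 0 (carry in) = 26 → A(10), carry out 1
  col 3: 0(0) + 0(0) + 1 (carry in) = 1 → 1(1), carry out 0
Reading digits MSB→LSB: 1AFA
Strip leading zeros: 1AFA
= 0x1AFA


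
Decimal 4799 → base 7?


Divide by 7 repeatedly:
4799 ÷ 7 = 685 remainder 4
685 ÷ 7 = 97 remainder 6
97 ÷ 7 = 13 remainder 6
13 ÷ 7 = 1 remainder 6
1 ÷ 7 = 0 remainder 1
Reading remainders bottom-up:
= 16664


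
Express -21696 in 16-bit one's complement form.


Original: 0101010011000000
Invert all bits:
  bit 0: 0 → 1
  bit 1: 1 → 0
  bit 2: 0 → 1
  bit 3: 1 → 0
  bit 4: 0 → 1
  bit 5: 1 → 0
  bit 6: 0 → 1
  bit 7: 0 → 1
  bit 8: 1 → 0
  bit 9: 1 → 0
  bit 10: 0 → 1
  bit 11: 0 → 1
  bit 12: 0 → 1
  bit 13: 0 → 1
  bit 14: 0 → 1
  bit 15: 0 → 1
= 1010101100111111


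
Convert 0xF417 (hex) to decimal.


Positional values:
Position 0: 7 × 16^0 = 7 × 1 = 7
Position 1: 1 × 16^1 = 1 × 16 = 16
Position 2: 4 × 16^2 = 4 × 256 = 1024
Position 3: F × 16^3 = 15 × 4096 = 61440
Sum = 7 + 16 + 1024 + 61440
= 62487


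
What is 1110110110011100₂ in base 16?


Group into 4-bit nibbles: 1110110110011100
  1110 = E
  1101 = D
  1001 = 9
  1100 = C
= 0xED9C


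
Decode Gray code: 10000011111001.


Gray code: 10000011111001
MSB stays the same: 1
Each subsequent bit = prev_binary XOR current_gray:
  B[1] = 1 XOR 0 = 1
  B[2] = 1 XOR 0 = 1
  B[3] = 1 XOR 0 = 1
  B[4] = 1 XOR 0 = 1
  B[5] = 1 XOR 0 = 1
  B[6] = 1 XOR 1 = 0
  B[7] = 0 XOR 1 = 1
  B[8] = 1 XOR 1 = 0
  B[9] = 0 XOR 1 = 1
  B[10] = 1 XOR 1 = 0
  B[11] = 0 XOR 0 = 0
  B[12] = 0 XOR 0 = 0
  B[13] = 0 XOR 1 = 1
= 11111101010001 (16209 decimal)


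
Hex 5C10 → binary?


Each hex digit → 4 binary bits:
  5 = 0101
  C = 1100
  1 = 0001
  0 = 0000
Concatenate: 0101 1100 0001 0000
= 0101110000010000


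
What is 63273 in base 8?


Divide by 8 repeatedly:
63273 ÷ 8 = 7909 remainder 1
7909 ÷ 8 = 988 remainder 5
988 ÷ 8 = 123 remainder 4
123 ÷ 8 = 15 remainder 3
15 ÷ 8 = 1 remainder 7
1 ÷ 8 = 0 remainder 1
Reading remainders bottom-up:
= 0o173451


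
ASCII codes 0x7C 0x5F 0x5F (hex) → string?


Codes (hex): 0x7C 0x5F 0x5F
Per-code ASCII lookup:
  0x7C = 124  (special character) → '|'
  0x5F = 95  (special character) → '_'
  0x5F = 95  (special character) → '_'
= '|__'


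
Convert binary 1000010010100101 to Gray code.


Binary: 1000010010100101
Gray code: G = B XOR (B >> 1)
B >> 1 = 0100001001010010
1000010010100101 XOR 0100001001010010:
  1 XOR 0 = 1
  0 XOR 1 = 1
  0 XOR 0 = 0
  0 XOR 0 = 0
  0 XOR 0 = 0
  1 XOR 0 = 1
  0 XOR 1 = 1
  0 XOR 0 = 0
  1 XOR 0 = 1
  0 XOR 1 = 1
  1 XOR 0 = 1
  0 XOR 1 = 1
  0 XOR 0 = 0
  1 XOR 0 = 1
  0 XOR 1 = 1
  1 XOR 0 = 1
= 1100011011110111


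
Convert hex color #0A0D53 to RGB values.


Hex: #0A0D53
R = 0A₁₆ = 10
G = 0D₁₆ = 13
B = 53₁₆ = 83
= RGB(10, 13, 83)


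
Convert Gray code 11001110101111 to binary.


Gray code: 11001110101111
MSB stays the same: 1
Each subsequent bit = prev_binary XOR current_gray:
  B[1] = 1 XOR 1 = 0
  B[2] = 0 XOR 0 = 0
  B[3] = 0 XOR 0 = 0
  B[4] = 0 XOR 1 = 1
  B[5] = 1 XOR 1 = 0
  B[6] = 0 XOR 1 = 1
  B[7] = 1 XOR 0 = 1
  B[8] = 1 XOR 1 = 0
  B[9] = 0 XOR 0 = 0
  B[10] = 0 XOR 1 = 1
  B[11] = 1 XOR 1 = 0
  B[12] = 0 XOR 1 = 1
  B[13] = 1 XOR 1 = 0
= 10001011001010 (8906 decimal)


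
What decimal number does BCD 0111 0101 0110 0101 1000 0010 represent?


Each 4-bit group → digit:
  0111 → 7
  0101 → 5
  0110 → 6
  0101 → 5
  1000 → 8
  0010 → 2
= 756582


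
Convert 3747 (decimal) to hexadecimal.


Divide by 16 repeatedly:
3747 ÷ 16 = 234 remainder 3 (3)
234 ÷ 16 = 14 remainder 10 (A)
14 ÷ 16 = 0 remainder 14 (E)
Reading remainders bottom-up:
= 0xEA3


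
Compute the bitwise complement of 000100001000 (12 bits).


Original: 000100001000
Invert all bits:
  bit 0: 0 → 1
  bit 1: 0 → 1
  bit 2: 0 → 1
  bit 3: 1 → 0
  bit 4: 0 → 1
  bit 5: 0 → 1
  bit 6: 0 → 1
  bit 7: 0 → 1
  bit 8: 1 → 0
  bit 9: 0 → 1
  bit 10: 0 → 1
  bit 11: 0 → 1
= 111011110111


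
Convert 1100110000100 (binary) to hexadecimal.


Group into 4-bit nibbles: 0001100110000100
  0001 = 1
  1001 = 9
  1000 = 8
  0100 = 4
= 0x1984


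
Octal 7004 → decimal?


Positional values:
Position 0: 4 × 8^0 = 4
Position 1: 0 × 8^1 = 0
Position 2: 0 × 8^2 = 0
Position 3: 7 × 8^3 = 3584
Sum = 4 + 0 + 0 + 3584
= 3588


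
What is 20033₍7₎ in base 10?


Positional values (base 7):
  3 × 7^0 = 3 × 1 = 3
  3 × 7^1 = 3 × 7 = 21
  0 × 7^2 = 0 × 49 = 0
  0 × 7^3 = 0 × 343 = 0
  2 × 7^4 = 2 × 2401 = 4802
Sum = 3 + 21 + 0 + 0 + 4802
= 4826


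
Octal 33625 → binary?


Each octal digit → 3 binary bits:
  3 = 011
  3 = 011
  6 = 110
  2 = 010
  5 = 101
Concatenate: 011 011 110 010 101
= 011011110010101


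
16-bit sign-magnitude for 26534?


Sign bit: 0 (positive)
Magnitude: 26534 = 110011110100110
= 0110011110100110


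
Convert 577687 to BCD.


Each digit → 4-bit binary:
  5 → 0101
  7 → 0111
  7 → 0111
  6 → 0110
  8 → 1000
  7 → 0111
= 0101 0111 0111 0110 1000 0111


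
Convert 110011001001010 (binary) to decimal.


Positional values:
Bit 1: 1 × 2^1 = 2
Bit 3: 1 × 2^3 = 8
Bit 6: 1 × 2^6 = 64
Bit 9: 1 × 2^9 = 512
Bit 10: 1 × 2^10 = 1024
Bit 13: 1 × 2^13 = 8192
Bit 14: 1 × 2^14 = 16384
Sum = 2 + 8 + 64 + 512 + 1024 + 8192 + 16384
= 26186


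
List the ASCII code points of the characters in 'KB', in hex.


String: 'KB'  (2 characters)
Per-character ASCII lookup:
  'K': uppercase starts at 65: 'K' = 65 + 10 = 75 → 0x4B
  'B': uppercase starts at 65: 'B' = 65 + 1 = 66 → 0x42
= 0x4B 0x42


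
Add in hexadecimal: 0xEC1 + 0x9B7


Align and add column by column (LSB to MSB, each column mod 16 with carry):
  0EC1
+ 09B7
  ----
  col 0: 1(1) + 7(7) + 0 (carry in) = 8 → 8(8), carry out 0
  col 1: C(12) + B(11) + 0 (carry in) = 23 → 7(7), carry out 1
  col 2: E(14) + 9(9) + 1 (carry in) = 24 → 8(8), carry out 1
  col 3: 0(0) + 0(0) + 1 (carry in) = 1 → 1(1), carry out 0
Reading digits MSB→LSB: 1878
Strip leading zeros: 1878
= 0x1878


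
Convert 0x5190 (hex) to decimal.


Positional values:
Position 0: 0 × 16^0 = 0 × 1 = 0
Position 1: 9 × 16^1 = 9 × 16 = 144
Position 2: 1 × 16^2 = 1 × 256 = 256
Position 3: 5 × 16^3 = 5 × 4096 = 20480
Sum = 0 + 144 + 256 + 20480
= 20880


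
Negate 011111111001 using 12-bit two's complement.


Original: 011111111001
Step 1 - Invert all bits: 100000000110
Step 2 - Add 1: 100000000110 + 1
= 100000000111 (represents -2041)


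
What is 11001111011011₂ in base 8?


Group into 3-bit groups: 011001111011011
  011 = 3
  001 = 1
  111 = 7
  011 = 3
  011 = 3
= 0o31733


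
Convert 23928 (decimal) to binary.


Divide by 2 repeatedly:
23928 ÷ 2 = 11964 remainder 0
11964 ÷ 2 = 5982 remainder 0
5982 ÷ 2 = 2991 remainder 0
2991 ÷ 2 = 1495 remainder 1
1495 ÷ 2 = 747 remainder 1
747 ÷ 2 = 373 remainder 1
373 ÷ 2 = 186 remainder 1
186 ÷ 2 = 93 remainder 0
93 ÷ 2 = 46 remainder 1
46 ÷ 2 = 23 remainder 0
23 ÷ 2 = 11 remainder 1
11 ÷ 2 = 5 remainder 1
5 ÷ 2 = 2 remainder 1
2 ÷ 2 = 1 remainder 0
1 ÷ 2 = 0 remainder 1
Reading remainders bottom-up:
= 101110101111000


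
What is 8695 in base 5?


Divide by 5 repeatedly:
8695 ÷ 5 = 1739 remainder 0
1739 ÷ 5 = 347 remainder 4
347 ÷ 5 = 69 remainder 2
69 ÷ 5 = 13 remainder 4
13 ÷ 5 = 2 remainder 3
2 ÷ 5 = 0 remainder 2
Reading remainders bottom-up:
= 234240


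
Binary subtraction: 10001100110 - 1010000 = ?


Align and subtract column by column (LSB to MSB, borrowing when needed):
  10001100110
- 00001010000
  -----------
  col 0: (0 - 0 borrow-in) - 0 → 0 - 0 = 0, borrow out 0
  col 1: (1 - 0 borrow-in) - 0 → 1 - 0 = 1, borrow out 0
  col 2: (1 - 0 borrow-in) - 0 → 1 - 0 = 1, borrow out 0
  col 3: (0 - 0 borrow-in) - 0 → 0 - 0 = 0, borrow out 0
  col 4: (0 - 0 borrow-in) - 1 → borrow from next column: (0+2) - 1 = 1, borrow out 1
  col 5: (1 - 1 borrow-in) - 0 → 0 - 0 = 0, borrow out 0
  col 6: (1 - 0 borrow-in) - 1 → 1 - 1 = 0, borrow out 0
  col 7: (0 - 0 borrow-in) - 0 → 0 - 0 = 0, borrow out 0
  col 8: (0 - 0 borrow-in) - 0 → 0 - 0 = 0, borrow out 0
  col 9: (0 - 0 borrow-in) - 0 → 0 - 0 = 0, borrow out 0
  col 10: (1 - 0 borrow-in) - 0 → 1 - 0 = 1, borrow out 0
Reading bits MSB→LSB: 10000010110
Strip leading zeros: 10000010110
= 10000010110


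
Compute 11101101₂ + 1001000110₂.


Align and add column by column (LSB to MSB, carry propagating):
  00011101101
+ 01001000110
  -----------
  col 0: 1 + 0 + 0 (carry in) = 1 → bit 1, carry out 0
  col 1: 0 + 1 + 0 (carry in) = 1 → bit 1, carry out 0
  col 2: 1 + 1 + 0 (carry in) = 2 → bit 0, carry out 1
  col 3: 1 + 0 + 1 (carry in) = 2 → bit 0, carry out 1
  col 4: 0 + 0 + 1 (carry in) = 1 → bit 1, carry out 0
  col 5: 1 + 0 + 0 (carry in) = 1 → bit 1, carry out 0
  col 6: 1 + 1 + 0 (carry in) = 2 → bit 0, carry out 1
  col 7: 1 + 0 + 1 (carry in) = 2 → bit 0, carry out 1
  col 8: 0 + 0 + 1 (carry in) = 1 → bit 1, carry out 0
  col 9: 0 + 1 + 0 (carry in) = 1 → bit 1, carry out 0
  col 10: 0 + 0 + 0 (carry in) = 0 → bit 0, carry out 0
Reading bits MSB→LSB: 01100110011
Strip leading zeros: 1100110011
= 1100110011


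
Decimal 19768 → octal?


Divide by 8 repeatedly:
19768 ÷ 8 = 2471 remainder 0
2471 ÷ 8 = 308 remainder 7
308 ÷ 8 = 38 remainder 4
38 ÷ 8 = 4 remainder 6
4 ÷ 8 = 0 remainder 4
Reading remainders bottom-up:
= 0o46470


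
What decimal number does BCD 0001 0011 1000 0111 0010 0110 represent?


Each 4-bit group → digit:
  0001 → 1
  0011 → 3
  1000 → 8
  0111 → 7
  0010 → 2
  0110 → 6
= 138726


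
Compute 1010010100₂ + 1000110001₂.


Align and add column by column (LSB to MSB, carry propagating):
  01010010100
+ 01000110001
  -----------
  col 0: 0 + 1 + 0 (carry in) = 1 → bit 1, carry out 0
  col 1: 0 + 0 + 0 (carry in) = 0 → bit 0, carry out 0
  col 2: 1 + 0 + 0 (carry in) = 1 → bit 1, carry out 0
  col 3: 0 + 0 + 0 (carry in) = 0 → bit 0, carry out 0
  col 4: 1 + 1 + 0 (carry in) = 2 → bit 0, carry out 1
  col 5: 0 + 1 + 1 (carry in) = 2 → bit 0, carry out 1
  col 6: 0 + 0 + 1 (carry in) = 1 → bit 1, carry out 0
  col 7: 1 + 0 + 0 (carry in) = 1 → bit 1, carry out 0
  col 8: 0 + 0 + 0 (carry in) = 0 → bit 0, carry out 0
  col 9: 1 + 1 + 0 (carry in) = 2 → bit 0, carry out 1
  col 10: 0 + 0 + 1 (carry in) = 1 → bit 1, carry out 0
Reading bits MSB→LSB: 10011000101
Strip leading zeros: 10011000101
= 10011000101
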